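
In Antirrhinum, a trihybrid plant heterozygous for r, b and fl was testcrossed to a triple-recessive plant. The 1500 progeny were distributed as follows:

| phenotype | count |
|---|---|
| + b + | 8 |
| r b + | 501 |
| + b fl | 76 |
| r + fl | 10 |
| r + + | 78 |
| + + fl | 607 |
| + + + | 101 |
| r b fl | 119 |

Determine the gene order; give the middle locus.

The two most frequent reciprocal classes, r b + and + + fl, are the parental types, so the F1 was r b + / + + fl.
The two rarest classes, + b + and r + fl, are the double crossovers. Comparing them with the parentals, only the r allele has switched, so r is the middle locus and the order is b – r – fl.

r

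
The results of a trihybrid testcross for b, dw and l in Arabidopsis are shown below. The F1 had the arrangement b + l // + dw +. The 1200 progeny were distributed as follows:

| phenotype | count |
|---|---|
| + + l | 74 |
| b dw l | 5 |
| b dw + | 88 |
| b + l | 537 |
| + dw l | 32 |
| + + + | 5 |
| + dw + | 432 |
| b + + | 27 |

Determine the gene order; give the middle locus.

dw

The two rarest classes, b dw l and + + +, are the double crossovers. Comparing them with the parentals, only the dw allele has switched, so dw is the middle locus and the order is b – dw – l.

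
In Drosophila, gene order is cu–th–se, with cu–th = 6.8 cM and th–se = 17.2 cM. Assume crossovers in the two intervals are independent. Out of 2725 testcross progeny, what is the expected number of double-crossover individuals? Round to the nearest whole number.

32

Map distances give recombination frequencies of 0.068 and 0.172 for the two intervals.
With no interference, expected double-crossover frequency = 0.068 × 0.172 = 0.01170.
Expected number = 0.01170 × 2725 = 31.87 ≈ 32.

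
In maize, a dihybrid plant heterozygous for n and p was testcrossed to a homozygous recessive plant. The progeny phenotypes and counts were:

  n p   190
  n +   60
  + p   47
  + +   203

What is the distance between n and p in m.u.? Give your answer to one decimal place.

21.4 m.u.

The two most frequent classes, + + (203) and n p (190), are the parental types, so the F1 was + + / n p.
The recombinant classes are + p and n +: 47 + 60 = 107.
Recombination frequency = 107/500 = 0.2140 ≈ 21.4%, i.e. 21.4 m.u.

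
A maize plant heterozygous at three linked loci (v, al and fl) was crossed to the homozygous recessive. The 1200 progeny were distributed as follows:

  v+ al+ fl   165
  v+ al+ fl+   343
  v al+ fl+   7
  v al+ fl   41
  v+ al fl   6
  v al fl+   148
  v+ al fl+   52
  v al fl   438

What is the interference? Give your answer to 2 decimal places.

0.55

The two most frequent reciprocal classes, v al fl and v+ al+ fl+, are the parental types, so the F1 was v al fl / v+ al+ fl+.
The two rarest classes, v+ al fl and v al+ fl+, are the double crossovers. Comparing them with the parentals, only the v allele has switched, so v is the middle locus and the order is fl – v – al.
fl–v: (313 + 13)/1200 = 0.2717; v–al: (93 + 13)/1200 = 0.0883.
Expected DCO frequency = 0.2717 × 0.0883 ≈ 0.02399; observed = 13/1200 ≈ 0.01083.
Coefficient of coincidence = 0.01083/0.02399 ≈ 0.45; interference = 1 − 0.45 = 0.55.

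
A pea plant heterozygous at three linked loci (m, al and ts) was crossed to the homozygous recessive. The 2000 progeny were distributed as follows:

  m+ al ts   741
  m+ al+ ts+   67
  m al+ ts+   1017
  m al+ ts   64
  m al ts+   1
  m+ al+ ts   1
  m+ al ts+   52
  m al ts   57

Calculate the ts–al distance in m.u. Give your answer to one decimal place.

5.9 m.u.

The two most frequent reciprocal classes, m al+ ts+ and m+ al ts, are the parental types, so the F1 was m al+ ts+ / m+ al ts.
The two rarest classes, m al ts+ and m+ al+ ts, are the double crossovers. Comparing them with the parentals, only the al allele has switched, so al is the middle locus and the order is ts – al – m.
Crossovers in the ts–al interval produce the single-crossover classes m al+ ts and m+ al ts+ (64 + 52 = 116) plus the double crossovers (2).
RF(ts–al) = (116 + 2) / 2000 = 118/2000 = 0.0590 → 5.9 m.u.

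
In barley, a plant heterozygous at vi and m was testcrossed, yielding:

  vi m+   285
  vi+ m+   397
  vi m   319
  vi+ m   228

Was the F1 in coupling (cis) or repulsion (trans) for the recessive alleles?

The two most frequent classes are vi+ m+ (397) and vi m (319); these are the parental (non-recombinant) types.
So the F1 carried vi+ m+ on one chromosome and vi m on the other — the recessive alleles are on the same chromosome (cis / coupling).

cis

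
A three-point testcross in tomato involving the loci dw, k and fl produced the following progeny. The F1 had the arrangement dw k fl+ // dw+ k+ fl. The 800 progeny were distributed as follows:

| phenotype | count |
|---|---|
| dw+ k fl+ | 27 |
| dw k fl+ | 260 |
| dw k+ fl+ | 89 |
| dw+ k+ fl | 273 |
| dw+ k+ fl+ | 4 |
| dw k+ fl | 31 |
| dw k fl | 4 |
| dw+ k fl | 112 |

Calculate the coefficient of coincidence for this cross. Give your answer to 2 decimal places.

0.46

The two rarest classes, dw k fl and dw+ k+ fl+, are the double crossovers. Comparing them with the parentals, only the fl allele has switched, so fl is the middle locus and the order is dw – fl – k.
dw–fl: (58 + 8)/800 = 0.0825; fl–k: (201 + 8)/800 = 0.2612.
Expected DCO frequency = 0.0825 × 0.2612 ≈ 0.02155; observed = 8/800 ≈ 0.01000.
Coefficient of coincidence = 0.01000/0.02155 ≈ 0.46.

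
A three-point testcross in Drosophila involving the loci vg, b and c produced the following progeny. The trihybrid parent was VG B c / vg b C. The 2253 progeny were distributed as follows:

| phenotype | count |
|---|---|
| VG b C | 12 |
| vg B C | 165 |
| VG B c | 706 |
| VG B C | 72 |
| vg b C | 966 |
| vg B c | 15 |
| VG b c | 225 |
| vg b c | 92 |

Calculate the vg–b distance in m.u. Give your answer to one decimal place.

18.5 m.u.

The two rarest classes, vg B c and VG b C, are the double crossovers. Comparing them with the parentals, only the vg allele has switched, so vg is the middle locus and the order is b – vg – c.
Crossovers in the b–vg interval produce the single-crossover classes VG b c and vg B C (225 + 165 = 390) plus the double crossovers (27).
RF(b–vg) = (390 + 27) / 2253 = 417/2253 = 0.1851 → 18.5 m.u.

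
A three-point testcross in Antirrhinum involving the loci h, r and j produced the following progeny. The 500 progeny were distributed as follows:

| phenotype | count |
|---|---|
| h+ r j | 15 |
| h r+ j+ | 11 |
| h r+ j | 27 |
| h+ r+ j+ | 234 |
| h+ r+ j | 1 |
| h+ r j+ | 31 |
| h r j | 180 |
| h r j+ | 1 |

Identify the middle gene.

j

The two most frequent reciprocal classes, h r j and h+ r+ j+, are the parental types, so the F1 was h r j / h+ r+ j+.
The two rarest classes, h r j+ and h+ r+ j, are the double crossovers. Comparing them with the parentals, only the j allele has switched, so j is the middle locus and the order is r – j – h.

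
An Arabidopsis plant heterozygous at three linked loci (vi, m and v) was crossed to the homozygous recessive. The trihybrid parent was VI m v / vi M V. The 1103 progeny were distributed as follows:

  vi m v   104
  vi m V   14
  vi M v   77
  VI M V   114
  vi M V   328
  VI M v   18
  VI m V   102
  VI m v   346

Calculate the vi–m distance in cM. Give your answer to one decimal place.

The two rarest classes, VI M v and vi m V, are the double crossovers. Comparing them with the parentals, only the m allele has switched, so m is the middle locus and the order is vi – m – v.
Crossovers in the vi–m interval produce the single-crossover classes vi m v and VI M V (104 + 114 = 218) plus the double crossovers (32).
RF(vi–m) = (218 + 32) / 1103 = 250/1103 = 0.2267 → 22.7 cM.

22.7 cM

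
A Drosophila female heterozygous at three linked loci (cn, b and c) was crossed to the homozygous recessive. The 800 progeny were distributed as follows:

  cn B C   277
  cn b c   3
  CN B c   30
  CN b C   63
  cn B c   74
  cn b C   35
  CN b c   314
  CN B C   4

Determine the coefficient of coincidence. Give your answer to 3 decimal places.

The two most frequent reciprocal classes, cn B C and CN b c, are the parental types, so the F1 was cn B C / CN b c.
The two rarest classes, CN B C and cn b c, are the double crossovers. Comparing them with the parentals, only the cn allele has switched, so cn is the middle locus and the order is b – cn – c.
b–cn: (65 + 7)/800 = 0.0900; cn–c: (137 + 7)/800 = 0.1800.
Expected DCO frequency = 0.0900 × 0.1800 ≈ 0.01620; observed = 7/800 ≈ 0.00875.
Coefficient of coincidence = 0.00875/0.01620 ≈ 0.540.

0.540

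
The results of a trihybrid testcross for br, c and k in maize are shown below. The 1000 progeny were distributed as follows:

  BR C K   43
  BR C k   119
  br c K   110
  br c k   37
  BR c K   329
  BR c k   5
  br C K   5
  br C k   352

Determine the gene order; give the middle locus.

The two most frequent reciprocal classes, br C k and BR c K, are the parental types, so the F1 was br C k / BR c K.
The two rarest classes, br C K and BR c k, are the double crossovers. Comparing them with the parentals, only the k allele has switched, so k is the middle locus and the order is c – k – br.

k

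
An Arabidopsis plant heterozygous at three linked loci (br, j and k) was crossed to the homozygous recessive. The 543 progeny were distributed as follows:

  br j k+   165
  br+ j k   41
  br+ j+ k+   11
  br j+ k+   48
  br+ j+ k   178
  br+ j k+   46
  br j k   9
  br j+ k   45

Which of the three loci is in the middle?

The two most frequent reciprocal classes, br+ j+ k and br j k+, are the parental types, so the F1 was br+ j+ k / br j k+.
The two rarest classes, br+ j+ k+ and br j k, are the double crossovers. Comparing them with the parentals, only the k allele has switched, so k is the middle locus and the order is j – k – br.

k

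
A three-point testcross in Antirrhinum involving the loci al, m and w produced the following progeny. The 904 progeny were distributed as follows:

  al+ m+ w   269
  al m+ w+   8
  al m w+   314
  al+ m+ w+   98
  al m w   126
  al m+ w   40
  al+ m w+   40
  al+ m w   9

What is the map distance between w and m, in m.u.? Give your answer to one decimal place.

The two most frequent reciprocal classes, al+ m+ w and al m w+, are the parental types, so the F1 was al+ m+ w / al m w+.
The two rarest classes, al+ m w and al m+ w+, are the double crossovers. Comparing them with the parentals, only the m allele has switched, so m is the middle locus and the order is al – m – w.
Crossovers in the m–w interval produce the single-crossover classes al+ m+ w+ and al m w (98 + 126 = 224) plus the double crossovers (17).
RF(m–w) = (224 + 17) / 904 = 241/904 = 0.2666 → 26.7 m.u.

26.7 m.u.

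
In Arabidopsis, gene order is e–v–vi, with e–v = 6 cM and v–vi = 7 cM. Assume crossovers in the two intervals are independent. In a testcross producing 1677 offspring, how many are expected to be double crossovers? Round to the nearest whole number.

Map distances give recombination frequencies of 0.060 and 0.070 for the two intervals.
With no interference, expected double-crossover frequency = 0.060 × 0.070 = 0.00420.
Expected number = 0.00420 × 1677 = 7.04 ≈ 7.

7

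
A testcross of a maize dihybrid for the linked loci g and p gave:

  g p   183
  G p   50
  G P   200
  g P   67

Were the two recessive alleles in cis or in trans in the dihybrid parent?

The two most frequent classes are G P (200) and g p (183); these are the parental (non-recombinant) types.
So the F1 carried G P on one chromosome and g p on the other — the recessive alleles are on the same chromosome (cis / coupling).

cis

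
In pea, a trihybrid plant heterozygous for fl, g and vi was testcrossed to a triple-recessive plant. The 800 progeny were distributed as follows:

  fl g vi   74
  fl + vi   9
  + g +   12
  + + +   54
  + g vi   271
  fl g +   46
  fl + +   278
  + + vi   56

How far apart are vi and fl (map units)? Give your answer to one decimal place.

18.6 map units

The two most frequent reciprocal classes, + g vi and fl + +, are the parental types, so the F1 was + g vi / fl + +.
The two rarest classes, + g + and fl + vi, are the double crossovers. Comparing them with the parentals, only the vi allele has switched, so vi is the middle locus and the order is fl – vi – g.
Crossovers in the fl–vi interval produce the single-crossover classes fl g vi and + + + (74 + 54 = 128) plus the double crossovers (21).
RF(fl–vi) = (128 + 21) / 800 = 149/800 = 0.1862 → 18.6 map units.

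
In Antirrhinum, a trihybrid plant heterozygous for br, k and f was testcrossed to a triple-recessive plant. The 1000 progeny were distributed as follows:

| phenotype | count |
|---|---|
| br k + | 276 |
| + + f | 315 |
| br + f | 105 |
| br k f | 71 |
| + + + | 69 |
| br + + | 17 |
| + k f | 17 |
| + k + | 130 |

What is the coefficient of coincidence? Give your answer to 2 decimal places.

The two most frequent reciprocal classes, br k + and + + f, are the parental types, so the F1 was br k + / + + f.
The two rarest classes, br + + and + k f, are the double crossovers. Comparing them with the parentals, only the k allele has switched, so k is the middle locus and the order is br – k – f.
br–k: (235 + 34)/1000 = 0.2690; k–f: (140 + 34)/1000 = 0.1740.
Expected DCO frequency = 0.2690 × 0.1740 ≈ 0.04681; observed = 34/1000 ≈ 0.03400.
Coefficient of coincidence = 0.03400/0.04681 ≈ 0.73.

0.73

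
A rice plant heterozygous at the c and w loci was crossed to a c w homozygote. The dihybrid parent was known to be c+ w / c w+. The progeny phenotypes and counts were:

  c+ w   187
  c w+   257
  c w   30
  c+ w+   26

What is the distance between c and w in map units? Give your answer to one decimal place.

11.2 map units

The recombinant classes are c+ w+ and c w: 26 + 30 = 56.
Recombination frequency = 56/500 = 0.1120 ≈ 11.2%, i.e. 11.2 map units.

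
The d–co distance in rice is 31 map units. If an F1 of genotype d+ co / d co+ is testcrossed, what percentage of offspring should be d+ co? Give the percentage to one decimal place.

34.5%

A map distance of 31 map units corresponds to a recombination frequency of 0.310.
The F1 is d+ co / d co+, so d+ co is a parental gamete class with expected frequency (1 − r)/2 = 0.690/2 = 0.3450.
That is 0.3450 = 34.5% of the progeny.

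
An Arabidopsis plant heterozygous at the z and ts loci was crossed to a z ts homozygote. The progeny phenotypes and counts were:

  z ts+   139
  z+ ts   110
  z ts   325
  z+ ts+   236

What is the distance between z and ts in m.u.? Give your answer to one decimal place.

30.7 m.u.

The two most frequent classes, z+ ts+ (236) and z ts (325), are the parental types, so the F1 was z+ ts+ / z ts.
The recombinant classes are z+ ts and z ts+: 110 + 139 = 249.
Recombination frequency = 249/810 = 0.3074 ≈ 30.7%, i.e. 30.7 m.u.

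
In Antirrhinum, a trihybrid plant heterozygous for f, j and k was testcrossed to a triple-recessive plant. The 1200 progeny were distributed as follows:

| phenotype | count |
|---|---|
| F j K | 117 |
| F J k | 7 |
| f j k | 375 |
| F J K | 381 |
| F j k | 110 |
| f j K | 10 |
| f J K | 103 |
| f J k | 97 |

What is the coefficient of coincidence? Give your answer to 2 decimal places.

0.38

The two most frequent reciprocal classes, F J K and f j k, are the parental types, so the F1 was F J K / f j k.
The two rarest classes, F J k and f j K, are the double crossovers. Comparing them with the parentals, only the k allele has switched, so k is the middle locus and the order is f – k – j.
f–k: (213 + 17)/1200 = 0.1917; k–j: (214 + 17)/1200 = 0.1925.
Expected DCO frequency = 0.1917 × 0.1925 ≈ 0.03690; observed = 17/1200 ≈ 0.01417.
Coefficient of coincidence = 0.01417/0.03690 ≈ 0.38.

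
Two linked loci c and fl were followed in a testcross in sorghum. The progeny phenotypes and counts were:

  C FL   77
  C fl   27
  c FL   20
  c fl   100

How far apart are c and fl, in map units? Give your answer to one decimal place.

The two most frequent classes, C FL (77) and c fl (100), are the parental types, so the F1 was C FL / c fl.
The recombinant classes are C fl and c FL: 27 + 20 = 47.
Recombination frequency = 47/224 = 0.2098 ≈ 21.0%, i.e. 21.0 map units.

21.0 map units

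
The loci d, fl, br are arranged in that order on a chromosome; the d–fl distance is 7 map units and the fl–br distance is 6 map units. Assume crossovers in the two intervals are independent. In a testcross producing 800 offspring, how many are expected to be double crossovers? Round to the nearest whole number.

Map distances give recombination frequencies of 0.070 and 0.060 for the two intervals.
With no interference, expected double-crossover frequency = 0.070 × 0.060 = 0.00420.
Expected number = 0.00420 × 800 = 3.36 ≈ 3.

3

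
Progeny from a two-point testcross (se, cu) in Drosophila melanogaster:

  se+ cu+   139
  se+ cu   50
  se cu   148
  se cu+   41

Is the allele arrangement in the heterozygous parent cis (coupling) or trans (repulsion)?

cis

The two most frequent classes are se+ cu+ (139) and se cu (148); these are the parental (non-recombinant) types.
So the F1 carried se+ cu+ on one chromosome and se cu on the other — the recessive alleles are on the same chromosome (cis / coupling).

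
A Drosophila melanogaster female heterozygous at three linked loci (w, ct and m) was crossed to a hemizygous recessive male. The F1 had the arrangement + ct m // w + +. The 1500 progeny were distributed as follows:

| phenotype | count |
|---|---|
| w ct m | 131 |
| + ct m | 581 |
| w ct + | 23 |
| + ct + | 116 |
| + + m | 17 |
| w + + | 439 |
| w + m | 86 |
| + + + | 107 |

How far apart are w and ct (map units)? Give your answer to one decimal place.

The two rarest classes, + + m and w ct +, are the double crossovers. Comparing them with the parentals, only the ct allele has switched, so ct is the middle locus and the order is w – ct – m.
Crossovers in the w–ct interval produce the single-crossover classes w ct m and + + + (131 + 107 = 238) plus the double crossovers (40).
RF(w–ct) = (238 + 40) / 1500 = 278/1500 = 0.1853 → 18.5 map units.

18.5 map units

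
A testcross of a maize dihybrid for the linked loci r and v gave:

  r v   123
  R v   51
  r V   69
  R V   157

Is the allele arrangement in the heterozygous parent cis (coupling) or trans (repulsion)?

The two most frequent classes are R V (157) and r v (123); these are the parental (non-recombinant) types.
So the F1 carried R V on one chromosome and r v on the other — the recessive alleles are on the same chromosome (cis / coupling).

cis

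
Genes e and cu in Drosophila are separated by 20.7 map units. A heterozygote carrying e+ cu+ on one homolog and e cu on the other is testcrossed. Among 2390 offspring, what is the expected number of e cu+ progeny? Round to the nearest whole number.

A map distance of 20.7 map units corresponds to a recombination frequency of 0.207.
The F1 is e+ cu+ / e cu, so e cu+ is a recombinant gamete class with expected frequency r/2 = 0.207/2 = 0.1035.
Expected number = 0.1035 × 2390 = 247.36 ≈ 247.

247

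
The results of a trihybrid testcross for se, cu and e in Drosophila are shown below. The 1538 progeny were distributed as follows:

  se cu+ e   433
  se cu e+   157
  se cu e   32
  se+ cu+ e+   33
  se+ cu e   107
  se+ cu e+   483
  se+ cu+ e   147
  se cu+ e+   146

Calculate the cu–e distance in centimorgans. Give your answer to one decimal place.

20.7 centimorgans

The two most frequent reciprocal classes, se cu+ e and se+ cu e+, are the parental types, so the F1 was se cu+ e / se+ cu e+.
The two rarest classes, se cu e and se+ cu+ e+, are the double crossovers. Comparing them with the parentals, only the cu allele has switched, so cu is the middle locus and the order is se – cu – e.
Crossovers in the cu–e interval produce the single-crossover classes se cu+ e+ and se+ cu e (146 + 107 = 253) plus the double crossovers (65).
RF(cu–e) = (253 + 65) / 1538 = 318/1538 = 0.2068 → 20.7 centimorgans.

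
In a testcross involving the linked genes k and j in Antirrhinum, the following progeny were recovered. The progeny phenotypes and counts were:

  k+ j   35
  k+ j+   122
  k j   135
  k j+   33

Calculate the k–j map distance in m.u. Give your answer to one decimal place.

20.9 m.u.

The two most frequent classes, k+ j+ (122) and k j (135), are the parental types, so the F1 was k+ j+ / k j.
The recombinant classes are k+ j and k j+: 35 + 33 = 68.
Recombination frequency = 68/325 = 0.2092 ≈ 20.9%, i.e. 20.9 m.u.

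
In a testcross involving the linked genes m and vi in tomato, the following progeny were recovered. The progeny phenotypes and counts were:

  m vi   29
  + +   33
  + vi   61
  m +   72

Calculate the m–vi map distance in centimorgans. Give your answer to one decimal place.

The two most frequent classes, + vi (61) and m + (72), are the parental types, so the F1 was + vi / m +.
The recombinant classes are + + and m vi: 33 + 29 = 62.
Recombination frequency = 62/195 = 0.3179 ≈ 31.8%, i.e. 31.8 centimorgans.

31.8 centimorgans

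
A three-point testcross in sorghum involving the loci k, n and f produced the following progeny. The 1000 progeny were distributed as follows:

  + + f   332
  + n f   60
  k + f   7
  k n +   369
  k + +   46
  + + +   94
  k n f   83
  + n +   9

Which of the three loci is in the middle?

The two most frequent reciprocal classes, + + f and k n +, are the parental types, so the F1 was + + f / k n +.
The two rarest classes, k + f and + n +, are the double crossovers. Comparing them with the parentals, only the k allele has switched, so k is the middle locus and the order is f – k – n.

k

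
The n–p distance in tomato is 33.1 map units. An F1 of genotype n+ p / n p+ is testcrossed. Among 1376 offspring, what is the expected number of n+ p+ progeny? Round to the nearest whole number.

228

A map distance of 33.1 map units corresponds to a recombination frequency of 0.331.
The F1 is n+ p / n p+, so n+ p+ is a recombinant gamete class with expected frequency r/2 = 0.331/2 = 0.1655.
Expected number = 0.1655 × 1376 = 227.73 ≈ 228.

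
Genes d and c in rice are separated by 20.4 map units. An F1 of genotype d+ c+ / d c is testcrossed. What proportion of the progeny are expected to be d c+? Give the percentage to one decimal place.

A map distance of 20.4 map units corresponds to a recombination frequency of 0.204.
The F1 is d+ c+ / d c, so d c+ is a recombinant gamete class with expected frequency r/2 = 0.204/2 = 0.1020.
That is 0.1020 = 10.2% of the progeny.

10.2%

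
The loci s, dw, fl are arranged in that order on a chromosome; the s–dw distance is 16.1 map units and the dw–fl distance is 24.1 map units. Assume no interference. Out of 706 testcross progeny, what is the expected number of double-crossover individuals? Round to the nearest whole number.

27

Map distances give recombination frequencies of 0.161 and 0.241 for the two intervals.
With no interference, expected double-crossover frequency = 0.161 × 0.241 = 0.03880.
Expected number = 0.03880 × 706 = 27.39 ≈ 27.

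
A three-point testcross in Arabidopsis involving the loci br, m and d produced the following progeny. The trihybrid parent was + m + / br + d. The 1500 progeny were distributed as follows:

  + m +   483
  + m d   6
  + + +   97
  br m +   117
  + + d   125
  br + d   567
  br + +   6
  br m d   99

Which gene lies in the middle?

The two rarest classes, + m d and br + +, are the double crossovers. Comparing them with the parentals, only the d allele has switched, so d is the middle locus and the order is m – d – br.

d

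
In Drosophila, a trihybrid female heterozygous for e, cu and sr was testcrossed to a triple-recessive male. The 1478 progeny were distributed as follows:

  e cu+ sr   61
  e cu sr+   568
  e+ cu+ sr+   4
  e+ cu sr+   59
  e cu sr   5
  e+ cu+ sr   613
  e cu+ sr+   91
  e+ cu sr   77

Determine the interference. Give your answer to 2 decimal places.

The two most frequent reciprocal classes, e+ cu+ sr and e cu sr+, are the parental types, so the F1 was e+ cu+ sr / e cu sr+.
The two rarest classes, e+ cu+ sr+ and e cu sr, are the double crossovers. Comparing them with the parentals, only the sr allele has switched, so sr is the middle locus and the order is e – sr – cu.
e–sr: (120 + 9)/1478 = 0.0873; sr–cu: (168 + 9)/1478 = 0.1198.
Expected DCO frequency = 0.0873 × 0.1198 ≈ 0.01046; observed = 9/1478 ≈ 0.00609.
Coefficient of coincidence = 0.00609/0.01046 ≈ 0.58; interference = 1 − 0.58 = 0.42.

0.42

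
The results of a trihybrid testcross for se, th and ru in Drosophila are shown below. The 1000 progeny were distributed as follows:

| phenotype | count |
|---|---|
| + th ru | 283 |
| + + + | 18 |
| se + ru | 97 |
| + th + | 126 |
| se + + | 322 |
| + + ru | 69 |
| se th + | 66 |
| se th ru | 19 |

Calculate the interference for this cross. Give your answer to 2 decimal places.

The two most frequent reciprocal classes, + th ru and se + +, are the parental types, so the F1 was + th ru / se + +.
The two rarest classes, se th ru and + + +, are the double crossovers. Comparing them with the parentals, only the se allele has switched, so se is the middle locus and the order is th – se – ru.
th–se: (135 + 37)/1000 = 0.1720; se–ru: (223 + 37)/1000 = 0.2600.
Expected DCO frequency = 0.1720 × 0.2600 ≈ 0.04472; observed = 37/1000 ≈ 0.03700.
Coefficient of coincidence = 0.03700/0.04472 ≈ 0.83; interference = 1 − 0.83 = 0.17.

0.17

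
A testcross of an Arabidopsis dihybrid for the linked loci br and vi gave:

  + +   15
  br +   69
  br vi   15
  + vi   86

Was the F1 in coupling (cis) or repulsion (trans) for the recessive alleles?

trans

The two most frequent classes are + vi (86) and br + (69); these are the parental (non-recombinant) types.
So the F1 carried + vi on one chromosome and br + on the other — the recessive alleles are on opposite chromosomes (trans / repulsion).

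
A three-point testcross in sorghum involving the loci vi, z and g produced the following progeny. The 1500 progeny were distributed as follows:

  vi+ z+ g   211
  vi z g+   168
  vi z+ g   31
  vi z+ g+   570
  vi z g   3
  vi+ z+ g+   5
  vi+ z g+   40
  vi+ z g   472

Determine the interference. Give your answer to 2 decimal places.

The two most frequent reciprocal classes, vi z+ g+ and vi+ z g, are the parental types, so the F1 was vi z+ g+ / vi+ z g.
The two rarest classes, vi+ z+ g+ and vi z g, are the double crossovers. Comparing them with the parentals, only the vi allele has switched, so vi is the middle locus and the order is g – vi – z.
g–vi: (71 + 8)/1500 = 0.0527; vi–z: (379 + 8)/1500 = 0.2580.
Expected DCO frequency = 0.0527 × 0.2580 ≈ 0.01360; observed = 8/1500 ≈ 0.00533.
Coefficient of coincidence = 0.00533/0.01360 ≈ 0.39; interference = 1 − 0.39 = 0.61.

0.61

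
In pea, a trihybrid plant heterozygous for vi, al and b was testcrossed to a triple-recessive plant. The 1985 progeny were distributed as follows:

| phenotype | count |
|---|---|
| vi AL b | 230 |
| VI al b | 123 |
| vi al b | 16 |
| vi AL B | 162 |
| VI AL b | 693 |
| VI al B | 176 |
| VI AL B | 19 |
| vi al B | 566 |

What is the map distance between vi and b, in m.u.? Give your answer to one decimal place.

The two most frequent reciprocal classes, VI AL b and vi al B, are the parental types, so the F1 was VI AL b / vi al B.
The two rarest classes, VI AL B and vi al b, are the double crossovers. Comparing them with the parentals, only the b allele has switched, so b is the middle locus and the order is vi – b – al.
Crossovers in the vi–b interval produce the single-crossover classes vi AL b and VI al B (230 + 176 = 406) plus the double crossovers (35).
RF(vi–b) = (406 + 35) / 1985 = 441/1985 = 0.2222 → 22.2 m.u.

22.2 m.u.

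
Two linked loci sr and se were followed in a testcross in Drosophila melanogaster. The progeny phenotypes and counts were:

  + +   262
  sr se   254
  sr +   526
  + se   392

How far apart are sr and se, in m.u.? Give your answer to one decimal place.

The two most frequent classes, + se (392) and sr + (526), are the parental types, so the F1 was + se / sr +.
The recombinant classes are + + and sr se: 262 + 254 = 516.
Recombination frequency = 516/1434 = 0.3598 ≈ 36.0%, i.e. 36.0 m.u.

36.0 m.u.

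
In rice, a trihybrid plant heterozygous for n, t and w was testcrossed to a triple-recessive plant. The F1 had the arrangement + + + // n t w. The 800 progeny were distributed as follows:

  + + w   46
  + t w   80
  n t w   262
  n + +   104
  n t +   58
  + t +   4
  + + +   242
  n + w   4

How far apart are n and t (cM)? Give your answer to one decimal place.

24.0 cM

The two rarest classes, + t + and n + w, are the double crossovers. Comparing them with the parentals, only the t allele has switched, so t is the middle locus and the order is w – t – n.
Crossovers in the t–n interval produce the single-crossover classes n + + and + t w (104 + 80 = 184) plus the double crossovers (8).
RF(t–n) = (184 + 8) / 800 = 192/800 = 0.2400 → 24.0 cM.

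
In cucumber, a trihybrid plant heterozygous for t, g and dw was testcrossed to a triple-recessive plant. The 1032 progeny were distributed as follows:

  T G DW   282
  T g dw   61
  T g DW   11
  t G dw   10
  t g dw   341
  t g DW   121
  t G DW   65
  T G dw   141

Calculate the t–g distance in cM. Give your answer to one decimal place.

14.2 cM

The two most frequent reciprocal classes, T G DW and t g dw, are the parental types, so the F1 was T G DW / t g dw.
The two rarest classes, T g DW and t G dw, are the double crossovers. Comparing them with the parentals, only the g allele has switched, so g is the middle locus and the order is dw – g – t.
Crossovers in the g–t interval produce the single-crossover classes t G DW and T g dw (65 + 61 = 126) plus the double crossovers (21).
RF(g–t) = (126 + 21) / 1032 = 147/1032 = 0.1424 → 14.2 cM.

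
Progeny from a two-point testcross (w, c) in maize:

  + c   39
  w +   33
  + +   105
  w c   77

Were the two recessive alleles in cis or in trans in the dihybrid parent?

The two most frequent classes are + + (105) and w c (77); these are the parental (non-recombinant) types.
So the F1 carried + + on one chromosome and w c on the other — the recessive alleles are on the same chromosome (cis / coupling).

cis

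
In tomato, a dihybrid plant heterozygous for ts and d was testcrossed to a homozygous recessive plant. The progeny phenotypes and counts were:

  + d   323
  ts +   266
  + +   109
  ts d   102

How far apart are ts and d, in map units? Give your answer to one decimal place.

The two most frequent classes, + d (323) and ts + (266), are the parental types, so the F1 was + d / ts +.
The recombinant classes are + + and ts d: 109 + 102 = 211.
Recombination frequency = 211/800 = 0.2637 ≈ 26.4%, i.e. 26.4 map units.

26.4 map units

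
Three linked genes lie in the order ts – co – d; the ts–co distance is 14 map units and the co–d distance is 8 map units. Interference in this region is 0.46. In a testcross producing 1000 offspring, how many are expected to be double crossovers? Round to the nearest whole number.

6

Map distances give recombination frequencies of 0.140 and 0.080 for the two intervals.
With interference 0.46 (so coincidence = 0.54), expected double-crossover frequency = 0.140 × 0.080 × 0.54 = 0.00605.
Expected number = 0.00605 × 1000 = 6.05 ≈ 6.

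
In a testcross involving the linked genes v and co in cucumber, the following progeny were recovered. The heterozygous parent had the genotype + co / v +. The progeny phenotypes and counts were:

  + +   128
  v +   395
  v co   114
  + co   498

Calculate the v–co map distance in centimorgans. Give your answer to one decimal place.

21.3 centimorgans

The recombinant classes are + + and v co: 128 + 114 = 242.
Recombination frequency = 242/1135 = 0.2132 ≈ 21.3%, i.e. 21.3 centimorgans.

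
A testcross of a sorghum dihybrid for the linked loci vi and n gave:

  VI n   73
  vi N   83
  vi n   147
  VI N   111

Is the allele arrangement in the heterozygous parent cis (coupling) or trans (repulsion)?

The two most frequent classes are VI N (111) and vi n (147); these are the parental (non-recombinant) types.
So the F1 carried VI N on one chromosome and vi n on the other — the recessive alleles are on the same chromosome (cis / coupling).

cis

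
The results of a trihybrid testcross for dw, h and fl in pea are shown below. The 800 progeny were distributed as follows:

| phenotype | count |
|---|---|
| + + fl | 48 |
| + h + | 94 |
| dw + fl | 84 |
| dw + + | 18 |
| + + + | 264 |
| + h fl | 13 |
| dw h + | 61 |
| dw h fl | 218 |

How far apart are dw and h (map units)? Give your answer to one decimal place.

The two most frequent reciprocal classes, dw h fl and + + +, are the parental types, so the F1 was dw h fl / + + +.
The two rarest classes, + h fl and dw + +, are the double crossovers. Comparing them with the parentals, only the dw allele has switched, so dw is the middle locus and the order is fl – dw – h.
Crossovers in the dw–h interval produce the single-crossover classes dw + fl and + h + (84 + 94 = 178) plus the double crossovers (31).
RF(dw–h) = (178 + 31) / 800 = 209/800 = 0.2612 → 26.1 map units.

26.1 map units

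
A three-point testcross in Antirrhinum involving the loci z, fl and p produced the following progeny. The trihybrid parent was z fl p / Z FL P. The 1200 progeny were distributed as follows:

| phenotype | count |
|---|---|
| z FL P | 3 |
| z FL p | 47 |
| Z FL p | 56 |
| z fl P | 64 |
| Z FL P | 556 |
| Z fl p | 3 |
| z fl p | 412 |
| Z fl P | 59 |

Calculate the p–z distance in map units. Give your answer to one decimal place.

10.5 map units

The two rarest classes, Z fl p and z FL P, are the double crossovers. Comparing them with the parentals, only the z allele has switched, so z is the middle locus and the order is fl – z – p.
Crossovers in the z–p interval produce the single-crossover classes z fl P and Z FL p (64 + 56 = 120) plus the double crossovers (6).
RF(z–p) = (120 + 6) / 1200 = 126/1200 = 0.1050 → 10.5 map units.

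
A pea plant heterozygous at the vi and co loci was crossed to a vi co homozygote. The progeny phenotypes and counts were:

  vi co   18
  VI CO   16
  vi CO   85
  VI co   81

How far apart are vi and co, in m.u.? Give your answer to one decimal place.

17.0 m.u.

The two most frequent classes, VI co (81) and vi CO (85), are the parental types, so the F1 was VI co / vi CO.
The recombinant classes are VI CO and vi co: 16 + 18 = 34.
Recombination frequency = 34/200 = 0.1700 ≈ 17.0%, i.e. 17.0 m.u.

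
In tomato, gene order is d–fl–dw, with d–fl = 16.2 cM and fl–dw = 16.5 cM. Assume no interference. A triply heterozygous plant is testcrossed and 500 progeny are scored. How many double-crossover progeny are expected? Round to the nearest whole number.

13

Map distances give recombination frequencies of 0.162 and 0.165 for the two intervals.
With no interference, expected double-crossover frequency = 0.162 × 0.165 = 0.02673.
Expected number = 0.02673 × 500 = 13.37 ≈ 13.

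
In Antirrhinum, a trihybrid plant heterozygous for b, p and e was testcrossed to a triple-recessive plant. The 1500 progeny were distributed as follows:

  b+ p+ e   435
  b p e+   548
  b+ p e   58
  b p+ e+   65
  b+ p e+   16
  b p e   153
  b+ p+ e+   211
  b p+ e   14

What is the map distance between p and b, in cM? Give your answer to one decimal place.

The two most frequent reciprocal classes, b+ p+ e and b p e+, are the parental types, so the F1 was b+ p+ e / b p e+.
The two rarest classes, b p+ e and b+ p e+, are the double crossovers. Comparing them with the parentals, only the b allele has switched, so b is the middle locus and the order is p – b – e.
Crossovers in the p–b interval produce the single-crossover classes b+ p e and b p+ e+ (58 + 65 = 123) plus the double crossovers (30).
RF(p–b) = (123 + 30) / 1500 = 153/1500 = 0.1020 → 10.2 cM.

10.2 cM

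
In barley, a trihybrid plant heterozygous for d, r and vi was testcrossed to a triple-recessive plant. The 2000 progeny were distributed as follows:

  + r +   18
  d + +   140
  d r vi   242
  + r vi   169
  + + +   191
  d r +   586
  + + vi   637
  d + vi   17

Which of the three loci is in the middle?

The two most frequent reciprocal classes, d r + and + + vi, are the parental types, so the F1 was d r + / + + vi.
The two rarest classes, + r + and d + vi, are the double crossovers. Comparing them with the parentals, only the d allele has switched, so d is the middle locus and the order is vi – d – r.

d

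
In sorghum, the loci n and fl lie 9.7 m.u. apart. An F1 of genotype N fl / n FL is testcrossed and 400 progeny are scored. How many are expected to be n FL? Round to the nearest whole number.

A map distance of 9.7 m.u. corresponds to a recombination frequency of 0.097.
The F1 is N fl / n FL, so n FL is a parental gamete class with expected frequency (1 − r)/2 = 0.903/2 = 0.4515.
Expected number = 0.4515 × 400 = 180.60 ≈ 181.

181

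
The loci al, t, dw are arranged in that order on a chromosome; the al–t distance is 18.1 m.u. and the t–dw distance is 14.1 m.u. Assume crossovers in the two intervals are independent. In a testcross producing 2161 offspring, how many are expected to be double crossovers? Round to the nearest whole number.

55

Map distances give recombination frequencies of 0.181 and 0.141 for the two intervals.
With no interference, expected double-crossover frequency = 0.181 × 0.141 = 0.02552.
Expected number = 0.02552 × 2161 = 55.15 ≈ 55.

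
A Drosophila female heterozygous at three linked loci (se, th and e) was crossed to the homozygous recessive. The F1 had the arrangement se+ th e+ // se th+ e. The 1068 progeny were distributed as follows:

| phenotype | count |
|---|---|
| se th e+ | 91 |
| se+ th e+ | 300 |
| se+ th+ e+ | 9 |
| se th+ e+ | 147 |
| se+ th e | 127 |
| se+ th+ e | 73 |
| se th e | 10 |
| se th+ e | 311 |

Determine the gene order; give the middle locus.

th

The two rarest classes, se+ th+ e+ and se th e, are the double crossovers. Comparing them with the parentals, only the th allele has switched, so th is the middle locus and the order is se – th – e.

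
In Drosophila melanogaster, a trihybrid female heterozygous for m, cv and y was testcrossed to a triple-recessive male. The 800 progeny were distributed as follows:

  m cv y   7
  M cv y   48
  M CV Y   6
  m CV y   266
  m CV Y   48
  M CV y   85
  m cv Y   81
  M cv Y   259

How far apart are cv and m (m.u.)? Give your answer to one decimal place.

The two most frequent reciprocal classes, m CV y and M cv Y, are the parental types, so the F1 was m CV y / M cv Y.
The two rarest classes, m cv y and M CV Y, are the double crossovers. Comparing them with the parentals, only the cv allele has switched, so cv is the middle locus and the order is y – cv – m.
Crossovers in the cv–m interval produce the single-crossover classes M CV y and m cv Y (85 + 81 = 166) plus the double crossovers (13).
RF(cv–m) = (166 + 13) / 800 = 179/800 = 0.2238 → 22.4 m.u.

22.4 m.u.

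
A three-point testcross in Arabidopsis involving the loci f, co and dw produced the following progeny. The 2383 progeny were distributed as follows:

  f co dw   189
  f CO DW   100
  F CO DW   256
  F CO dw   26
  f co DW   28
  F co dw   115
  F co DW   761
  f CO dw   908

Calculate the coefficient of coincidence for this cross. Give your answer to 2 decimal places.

0.96

The two most frequent reciprocal classes, f CO dw and F co DW, are the parental types, so the F1 was f CO dw / F co DW.
The two rarest classes, F CO dw and f co DW, are the double crossovers. Comparing them with the parentals, only the f allele has switched, so f is the middle locus and the order is co – f – dw.
co–f: (445 + 54)/2383 = 0.2094; f–dw: (215 + 54)/2383 = 0.1129.
Expected DCO frequency = 0.2094 × 0.1129 ≈ 0.02364; observed = 54/2383 ≈ 0.02266.
Coefficient of coincidence = 0.02266/0.02364 ≈ 0.96.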